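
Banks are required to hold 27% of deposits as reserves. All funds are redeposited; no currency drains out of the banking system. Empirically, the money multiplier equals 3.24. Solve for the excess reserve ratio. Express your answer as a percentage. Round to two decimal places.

3.86%

Using m = 3.24. Since m = (1 + c)/(c + rr + e), the denominator satisfies c + rr + e = (1 + c)/m = (1 + 0) / 3.24 ≈ 0.308642.
With c = 0 and rr = 0.27, the excess reserve ratio is 0.308642 − 0 − 0.27 = 0.038642.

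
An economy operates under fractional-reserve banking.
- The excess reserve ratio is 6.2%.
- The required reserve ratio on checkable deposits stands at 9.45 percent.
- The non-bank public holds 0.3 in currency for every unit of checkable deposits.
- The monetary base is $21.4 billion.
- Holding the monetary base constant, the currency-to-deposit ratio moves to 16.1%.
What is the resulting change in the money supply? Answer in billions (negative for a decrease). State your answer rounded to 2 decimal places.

Initially m₁ = (1 + 0.3) / (0.0945 + 0.062 + 0.3) ≈ 2.84775, so M₁ = 2.84775 × 21.4 ≈ 60.9418 billion.
After the change m₂ = (1 + 0.161) / (0.0945 + 0.062 + 0.161) ≈ 3.65669, so M₂ = 3.65669 × 21.4 ≈ 78.2532 billion.
ΔM = M₂ − M₁ = 78.2532 − 60.9418 = 17.3114 billion.

$17.31 billion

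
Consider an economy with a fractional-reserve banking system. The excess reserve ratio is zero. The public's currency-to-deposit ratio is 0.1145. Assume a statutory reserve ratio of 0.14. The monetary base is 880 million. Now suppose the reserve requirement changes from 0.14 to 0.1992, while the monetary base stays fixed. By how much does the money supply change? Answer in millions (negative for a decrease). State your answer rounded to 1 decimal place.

Initially m₁ = (1 + 0.1145) / (0.14 + 0.1145) ≈ 4.37917, so M₁ = 4.37917 × 880 = 3853.6696 million.
After the change m₂ = (1 + 0.1145) / (0.1992 + 0.1145) ≈ 3.55276, so M₂ = 3.55276 × 880 = 3126.4288 million.
ΔM = M₂ − M₁ = 3126.4288 − 3853.6696 = -727.2408 million.

-727.2 million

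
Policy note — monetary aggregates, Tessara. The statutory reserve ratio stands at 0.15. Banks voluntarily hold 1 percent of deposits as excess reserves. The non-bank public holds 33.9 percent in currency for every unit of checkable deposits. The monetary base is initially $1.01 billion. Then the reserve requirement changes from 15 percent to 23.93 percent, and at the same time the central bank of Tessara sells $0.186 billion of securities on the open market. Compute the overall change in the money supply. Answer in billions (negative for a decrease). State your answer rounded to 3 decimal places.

-0.835 billion

Before: m₁ = (1 + 0.339) / (0.15 + 0.01 + 0.339) ≈ 2.68337, MB₁ = 1.01, so M₁ = 2.68337 × 1.01 ≈ 2.7102 billion.
After: m₂ = (1 + 0.339) / (0.2393 + 0.01 + 0.339) ≈ 2.27605, MB₂ = 1.01 − 0.186 = 0.824, so M₂ = 2.27605 × 0.824 ≈ 1.8755 billion.
ΔM = M₂ − M₁ = 1.8755 − 2.7102 = -0.8347 billion.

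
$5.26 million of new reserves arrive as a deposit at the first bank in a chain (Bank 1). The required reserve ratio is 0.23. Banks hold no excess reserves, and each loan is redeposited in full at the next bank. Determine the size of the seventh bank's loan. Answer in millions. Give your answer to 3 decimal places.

Each bank lends a fraction (1 − rr) = 0.7700 of the deposit it receives, so Bank 7 receives 5.26·0.7700^6 and lends 5.26·0.7700^7 ≈ 0.8442 million.

$0.844 million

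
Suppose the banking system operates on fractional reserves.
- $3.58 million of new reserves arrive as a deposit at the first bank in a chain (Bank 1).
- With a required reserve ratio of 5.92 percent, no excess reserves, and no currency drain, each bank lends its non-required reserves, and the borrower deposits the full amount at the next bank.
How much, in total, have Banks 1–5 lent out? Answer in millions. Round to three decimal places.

$14.961 million

Bank i lends (1 − rr)^i of the original deposit: Bank 1 lends 3.58·0.9408 ≈ 3.3681, Bank 2 lends 3.58·0.9408² ≈ 3.1687, and so on.
Summing a geometric series: total = 3.58·[0.9408·(1 − 0.9408^5) / (1 − 0.9408)] ≈ 14.9610 million.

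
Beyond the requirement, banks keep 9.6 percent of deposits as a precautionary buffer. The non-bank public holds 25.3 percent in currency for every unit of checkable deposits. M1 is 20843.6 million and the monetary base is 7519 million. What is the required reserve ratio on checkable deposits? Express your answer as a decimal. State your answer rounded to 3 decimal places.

Using m = M/MB = 20843.6/7519 ≈ 2.772124. Since m = (1 + c)/(c + rr + e), the denominator satisfies c + rr + e = (1 + c)/m = (1 + 0.253) / 2.772124 ≈ 0.452000.
With c = 0.253 and e = 0.096, the required reserve ratio on checkable deposits is 0.452000 − 0.253 − 0.096 = 0.103.

0.103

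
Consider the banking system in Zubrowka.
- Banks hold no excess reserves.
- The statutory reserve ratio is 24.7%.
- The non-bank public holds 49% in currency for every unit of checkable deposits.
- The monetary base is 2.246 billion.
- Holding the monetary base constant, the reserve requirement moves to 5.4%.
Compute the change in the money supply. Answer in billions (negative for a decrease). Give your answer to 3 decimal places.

1.611 billion

Initially m₁ = (1 + 0.49) / (0.247 + 0.49) ≈ 2.02171, so M₁ = 2.02171 × 2.246 ≈ 4.5408 billion.
After the change m₂ = (1 + 0.49) / (0.054 + 0.49) ≈ 2.73897, so M₂ = 2.73897 × 2.246 ≈ 6.1517 billion.
ΔM = M₂ − M₁ = 6.1517 − 4.5408 = 1.6109 billion.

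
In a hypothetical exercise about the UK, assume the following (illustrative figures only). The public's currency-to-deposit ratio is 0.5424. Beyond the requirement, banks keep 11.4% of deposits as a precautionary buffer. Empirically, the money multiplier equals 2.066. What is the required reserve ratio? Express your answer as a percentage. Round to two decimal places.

Using m = 2.066. Since m = (1 + c)/(c + rr + e), the denominator satisfies c + rr + e = (1 + c)/m = (1 + 0.5424) / 2.066 ≈ 0.746563.
With c = 0.5424 and e = 0.114, the required reserve ratio is 0.746563 − 0.5424 − 0.114 = 0.090163.

9.02%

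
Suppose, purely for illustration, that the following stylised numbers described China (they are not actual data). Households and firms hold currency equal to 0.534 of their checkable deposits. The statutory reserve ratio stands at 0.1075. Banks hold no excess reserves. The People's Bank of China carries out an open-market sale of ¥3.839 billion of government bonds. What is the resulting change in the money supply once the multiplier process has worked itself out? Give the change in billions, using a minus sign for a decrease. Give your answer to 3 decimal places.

The money multiplier is m = (1 + c) / (rr + c) = (1 + 0.534) / (0.1075 + 0.534) ≈ 2.39127.
The sale removes 3.839 billion of base, so ΔM = m × ΔMB = 2.39127 × (−3.839) ≈ -9.1801 billion.

-9.180 billion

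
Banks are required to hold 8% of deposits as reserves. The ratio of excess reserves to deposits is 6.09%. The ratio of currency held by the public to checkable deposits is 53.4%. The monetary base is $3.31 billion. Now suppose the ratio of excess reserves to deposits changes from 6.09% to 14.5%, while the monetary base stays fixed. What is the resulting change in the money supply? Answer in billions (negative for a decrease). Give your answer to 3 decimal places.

Initially m₁ = (1 + 0.534) / (0.08 + 0.0609 + 0.534) ≈ 2.27293, so M₁ = 2.27293 × 3.31 ≈ 7.5234 billion.
After the change m₂ = (1 + 0.534) / (0.08 + 0.145 + 0.534) ≈ 2.02108, so M₂ = 2.02108 × 3.31 ≈ 6.6898 billion.
ΔM = M₂ − M₁ = 6.6898 − 7.5234 = -0.8336 billion.

-0.834 billion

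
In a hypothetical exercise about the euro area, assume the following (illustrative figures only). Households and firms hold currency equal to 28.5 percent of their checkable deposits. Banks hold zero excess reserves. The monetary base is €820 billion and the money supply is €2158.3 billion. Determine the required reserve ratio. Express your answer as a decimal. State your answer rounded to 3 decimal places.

Using m = M/MB = 2158.3/820 ≈ 2.632073. Since m = (1 + c)/(c + rr + e), the denominator satisfies c + rr + e = (1 + c)/m = (1 + 0.285) / 2.632073 ≈ 0.488208.
With c = 0.285 and e = 0, the required reserve ratio is 0.488208 − 0.285 − 0 = 0.203208.

0.203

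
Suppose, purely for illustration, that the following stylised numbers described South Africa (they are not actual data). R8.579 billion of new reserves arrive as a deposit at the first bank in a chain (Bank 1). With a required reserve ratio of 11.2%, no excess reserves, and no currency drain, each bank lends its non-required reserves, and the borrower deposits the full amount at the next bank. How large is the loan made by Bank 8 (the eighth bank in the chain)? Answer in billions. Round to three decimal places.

Each bank lends a fraction (1 − rr) = 0.8880 of the deposit it receives, so Bank 8 receives 8.579·0.8880^7 and lends 8.579·0.8880^8 ≈ 3.3170 billion.

R3.317 billion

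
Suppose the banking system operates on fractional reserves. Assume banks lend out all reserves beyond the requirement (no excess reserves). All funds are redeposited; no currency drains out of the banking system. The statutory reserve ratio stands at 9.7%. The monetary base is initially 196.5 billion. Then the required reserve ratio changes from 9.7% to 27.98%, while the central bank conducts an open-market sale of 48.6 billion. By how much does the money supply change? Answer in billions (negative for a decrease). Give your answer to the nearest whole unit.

-1497 billion

Before: m₁ = 1 / (0.097) ≈ 10.3093, MB₁ = 196.5, so M₁ = 10.3093 × 196.5 ≈ 2025.7775 billion.
After: m₂ = 1 / (0.2798) ≈ 3.5740, MB₂ = 196.5 − 48.6 = 147.9, so M₂ = 3.5740 × 147.9 = 528.5946 billion.
ΔM = M₂ − M₁ = 528.5946 − 2025.7775 = -1497.1829 billion.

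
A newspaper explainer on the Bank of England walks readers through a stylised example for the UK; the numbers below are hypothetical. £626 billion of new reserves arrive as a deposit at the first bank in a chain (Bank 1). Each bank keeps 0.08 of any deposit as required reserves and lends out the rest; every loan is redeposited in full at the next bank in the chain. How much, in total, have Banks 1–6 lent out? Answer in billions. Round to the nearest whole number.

£2834 billion

Bank i lends (1 − rr)^i of the original deposit: Bank 1 lends 626·0.9200 = 575.9200, Bank 2 lends 626·0.9200² = 529.8464, and so on.
Summing a geometric series: total = 626·[0.9200·(1 − 0.9200^6) / (1 − 0.9200)] ≈ 2833.8503 billion.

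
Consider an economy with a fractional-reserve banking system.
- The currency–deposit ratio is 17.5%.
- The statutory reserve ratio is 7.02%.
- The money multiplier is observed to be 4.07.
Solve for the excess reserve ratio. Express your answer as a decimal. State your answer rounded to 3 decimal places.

Using m = 4.07. Since m = (1 + c)/(c + rr + e), the denominator satisfies c + rr + e = (1 + c)/m = (1 + 0.175) / 4.07 ≈ 0.288698.
With c = 0.175 and rr = 0.0702, the excess reserve ratio is 0.288698 − 0.175 − 0.0702 = 0.043498.

0.043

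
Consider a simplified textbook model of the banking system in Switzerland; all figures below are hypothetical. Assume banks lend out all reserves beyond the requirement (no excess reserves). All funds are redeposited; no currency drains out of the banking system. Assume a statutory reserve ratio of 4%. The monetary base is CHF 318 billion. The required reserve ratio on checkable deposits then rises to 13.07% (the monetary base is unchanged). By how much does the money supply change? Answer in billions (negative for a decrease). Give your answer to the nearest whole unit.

Initially m₁ = 1 / (0.04) = 25, so M₁ = 25 × 318 = 7950 billion.
After the change m₂ = 1 / (0.1307) ≈ 7.6511, so M₂ = 7.6511 × 318 = 2433.0498 billion.
ΔM = M₂ − M₁ = 2433.0498 − 7950 = -5516.9502 billion.

-5517 billion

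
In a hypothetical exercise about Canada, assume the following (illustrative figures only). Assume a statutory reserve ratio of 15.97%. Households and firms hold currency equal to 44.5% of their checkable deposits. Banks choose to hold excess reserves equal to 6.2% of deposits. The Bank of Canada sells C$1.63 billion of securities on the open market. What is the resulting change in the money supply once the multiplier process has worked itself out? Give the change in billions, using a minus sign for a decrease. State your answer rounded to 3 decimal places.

The money multiplier is m = (1 + c) / (rr + e + c) = (1 + 0.445) / (0.1597 + 0.062 + 0.445) ≈ 2.16739.
The sale removes 1.63 billion of base, so ΔM = m × ΔMB = 2.16739 × (−1.63) ≈ -3.5328 billion.

-3.533 billion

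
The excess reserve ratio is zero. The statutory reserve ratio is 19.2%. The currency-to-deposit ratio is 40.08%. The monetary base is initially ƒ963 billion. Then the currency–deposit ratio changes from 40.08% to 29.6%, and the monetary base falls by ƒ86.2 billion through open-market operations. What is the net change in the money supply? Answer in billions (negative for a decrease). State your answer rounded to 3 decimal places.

Before: m₁ = (1 + 0.4008) / (0.192 + 0.4008) ≈ 2.3630229, MB₁ = 963, so M₁ = 2.3630229 × 963 ≈ 2275.5911 billion.
After: m₂ = (1 + 0.296) / (0.192 + 0.296) ≈ 2.6557377, MB₂ = 963 − 86.2 = 876.8, so M₂ = 2.6557377 × 876.8 ≈ 2328.5508 billion.
ΔM = M₂ − M₁ = 2328.5508 − 2275.5911 = 52.9597 billion.

ƒ52.960 billion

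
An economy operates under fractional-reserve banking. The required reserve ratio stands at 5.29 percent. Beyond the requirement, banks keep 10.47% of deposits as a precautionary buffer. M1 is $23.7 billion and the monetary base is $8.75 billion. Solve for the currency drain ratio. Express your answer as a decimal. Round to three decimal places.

Using m = M/MB = 23.7/8.75 ≈ 2.708571. From m = (1 + c)/(c + rr + e), rearranging gives 1 + c = m·(c + rr + e), so c·(1 − m) = m·(rr + e) − 1.
Hence c = [m·(rr + e) − 1]/(1 − m) = [2.708571 × (0.0529 + 0.1047) − 1] / (1 − 2.708571) ≈ 0.335444.

0.335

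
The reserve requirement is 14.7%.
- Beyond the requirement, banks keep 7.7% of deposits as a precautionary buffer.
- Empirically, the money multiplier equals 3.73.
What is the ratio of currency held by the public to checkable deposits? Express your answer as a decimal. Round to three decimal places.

0.060

Using m = 3.73. From m = (1 + c)/(c + rr + e), rearranging gives 1 + c = m·(c + rr + e), so c·(1 − m) = m·(rr + e) − 1.
Hence c = [m·(rr + e) − 1]/(1 − m) = [3.73 × (0.147 + 0.077) − 1] / (1 − 3.73) ≈ 0.060249.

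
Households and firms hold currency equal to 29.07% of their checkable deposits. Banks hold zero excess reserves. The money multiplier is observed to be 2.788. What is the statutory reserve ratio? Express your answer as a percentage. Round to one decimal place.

Using m = 2.788. Since m = (1 + c)/(c + rr + e), the denominator satisfies c + rr + e = (1 + c)/m = (1 + 0.2907) / 2.788 ≈ 0.462948.
With c = 0.2907 and e = 0, the statutory reserve ratio is 0.462948 − 0.2907 − 0 = 0.172248.

17.2%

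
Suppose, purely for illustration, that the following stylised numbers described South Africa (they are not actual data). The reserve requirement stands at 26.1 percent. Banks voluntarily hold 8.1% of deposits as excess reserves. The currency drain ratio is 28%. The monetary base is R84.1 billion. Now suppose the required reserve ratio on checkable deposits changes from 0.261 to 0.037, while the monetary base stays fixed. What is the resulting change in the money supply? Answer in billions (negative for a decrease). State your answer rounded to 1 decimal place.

Initially m₁ = (1 + 0.28) / (0.261 + 0.081 + 0.28) ≈ 2.0579, so M₁ = 2.0579 × 84.1 ≈ 173.0694 billion.
After the change m₂ = (1 + 0.28) / (0.037 + 0.081 + 0.28) ≈ 3.2161, so M₂ = 3.2161 × 84.1 ≈ 270.474 billion.
ΔM = M₂ − M₁ = 270.474 − 173.0694 = 97.4046 billion.

R97.4 billion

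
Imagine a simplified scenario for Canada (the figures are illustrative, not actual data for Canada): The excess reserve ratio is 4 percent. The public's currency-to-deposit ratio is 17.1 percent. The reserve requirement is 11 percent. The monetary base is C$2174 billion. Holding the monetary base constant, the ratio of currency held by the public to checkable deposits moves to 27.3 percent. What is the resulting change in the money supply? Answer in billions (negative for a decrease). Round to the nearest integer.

Initially m₁ = (1 + 0.171) / (0.11 + 0.04 + 0.171) ≈ 3.64798, so M₁ = 3.64798 × 2174 ≈ 7930.7085 billion.
After the change m₂ = (1 + 0.273) / (0.11 + 0.04 + 0.273) ≈ 3.00946, so M₂ = 3.00946 × 2174 ≈ 6542.566 billion.
ΔM = M₂ − M₁ = 6542.566 − 7930.7085 = -1388.1425 billion.

-1388 billion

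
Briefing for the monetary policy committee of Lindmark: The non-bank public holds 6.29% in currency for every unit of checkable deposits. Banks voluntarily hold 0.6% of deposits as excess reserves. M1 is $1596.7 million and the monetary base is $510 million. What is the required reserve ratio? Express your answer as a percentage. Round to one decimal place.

Using m = M/MB = 1596.7/510 ≈ 3.130784. Since m = (1 + c)/(c + rr + e), the denominator satisfies c + rr + e = (1 + c)/m = (1 + 0.0629) / 3.130784 ≈ 0.339500.
With c = 0.0629 and e = 0.006, the required reserve ratio is 0.339500 − 0.0629 − 0.006 = 0.2706.

27.1%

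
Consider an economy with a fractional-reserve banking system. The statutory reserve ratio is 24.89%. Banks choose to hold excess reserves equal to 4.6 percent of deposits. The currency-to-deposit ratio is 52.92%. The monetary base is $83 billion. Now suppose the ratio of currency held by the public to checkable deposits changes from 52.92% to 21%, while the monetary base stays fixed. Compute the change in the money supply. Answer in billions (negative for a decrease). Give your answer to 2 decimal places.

$44.90 billion

Initially m₁ = (1 + 0.5292) / (0.2489 + 0.046 + 0.5292) ≈ 1.85560, so M₁ = 1.85560 × 83 = 154.0148 billion.
After the change m₂ = (1 + 0.21) / (0.2489 + 0.046 + 0.21) ≈ 2.39651, so M₂ = 2.39651 × 83 ≈ 198.9103 billion.
ΔM = M₂ − M₁ = 198.9103 − 154.0148 = 44.8955 billion.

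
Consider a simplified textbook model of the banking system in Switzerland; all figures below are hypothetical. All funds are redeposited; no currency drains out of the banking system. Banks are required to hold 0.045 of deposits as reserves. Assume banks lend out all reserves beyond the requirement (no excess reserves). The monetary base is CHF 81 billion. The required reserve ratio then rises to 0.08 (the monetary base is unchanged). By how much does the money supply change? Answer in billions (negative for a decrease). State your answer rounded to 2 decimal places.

Initially m₁ = 1 / (0.045) ≈ 22.22222, so M₁ = 22.22222 × 81 ≈ 1799.9998 billion.
After the change m₂ = 1 / (0.08) = 12.5, so M₂ = 12.5 × 81 = 1012.5 billion.
ΔM = M₂ − M₁ = 1012.5 − 1799.9998 = -787.4998 billion.

-787.50 billion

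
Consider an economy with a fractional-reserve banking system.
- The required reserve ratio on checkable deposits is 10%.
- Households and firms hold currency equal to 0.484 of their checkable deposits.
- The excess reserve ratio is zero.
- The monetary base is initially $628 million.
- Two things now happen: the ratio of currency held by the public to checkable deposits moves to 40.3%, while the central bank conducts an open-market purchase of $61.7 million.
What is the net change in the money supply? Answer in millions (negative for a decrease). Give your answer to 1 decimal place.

$327.9 million

Before: m₁ = (1 + 0.484) / (0.1 + 0.484) ≈ 2.54110, MB₁ = 628, so M₁ = 2.54110 × 628 = 1595.8108 million.
After: m₂ = (1 + 0.403) / (0.1 + 0.403) ≈ 2.78926, MB₂ = 628 + 61.7 = 689.7, so M₂ = 2.78926 × 689.7 ≈ 1923.7526 million.
ΔM = M₂ − M₁ = 1923.7526 − 1595.8108 = 327.9418 million.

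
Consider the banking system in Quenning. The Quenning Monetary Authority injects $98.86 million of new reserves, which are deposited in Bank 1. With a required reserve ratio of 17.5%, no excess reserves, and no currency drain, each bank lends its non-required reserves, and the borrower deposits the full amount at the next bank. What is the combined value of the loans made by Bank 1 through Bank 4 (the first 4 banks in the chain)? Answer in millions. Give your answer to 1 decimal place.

$250.2 million

Bank i lends (1 − rr)^i of the original deposit: Bank 1 lends 98.86·0.8250 = 81.5595, Bank 2 lends 98.86·0.8250² ≈ 67.2866, and so on.
Summing a geometric series: total = 98.86·[0.8250·(1 − 0.8250^4) / (1 − 0.8250)] ≈ 250.1545 million.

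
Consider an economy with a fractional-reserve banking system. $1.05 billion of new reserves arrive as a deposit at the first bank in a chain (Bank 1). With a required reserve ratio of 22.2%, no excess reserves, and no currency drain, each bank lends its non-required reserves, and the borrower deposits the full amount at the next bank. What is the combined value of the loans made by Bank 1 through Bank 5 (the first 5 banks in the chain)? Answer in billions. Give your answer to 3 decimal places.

$2.631 billion

Bank i lends (1 − rr)^i of the original deposit: Bank 1 lends 1.05·0.7780 = 0.8169, Bank 2 lends 1.05·0.7780² ≈ 0.6355, and so on.
Summing a geometric series: total = 1.05·[0.7780·(1 − 0.7780^5) / (1 − 0.7780)] ≈ 2.6309 billion.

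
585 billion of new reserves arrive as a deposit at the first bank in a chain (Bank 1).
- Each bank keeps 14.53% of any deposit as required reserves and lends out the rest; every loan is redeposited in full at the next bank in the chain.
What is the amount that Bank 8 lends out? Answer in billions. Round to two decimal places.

166.60 billion

Each bank lends a fraction (1 − rr) = 0.8547 of the deposit it receives, so Bank 8 receives 585·0.8547^7 and lends 585·0.8547^8 ≈ 166.5964 billion.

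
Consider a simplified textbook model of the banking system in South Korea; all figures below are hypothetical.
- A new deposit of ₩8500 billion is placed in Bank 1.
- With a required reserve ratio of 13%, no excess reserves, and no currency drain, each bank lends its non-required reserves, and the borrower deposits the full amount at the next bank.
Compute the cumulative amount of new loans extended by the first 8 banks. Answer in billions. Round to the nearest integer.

₩38214 billion

Bank i lends (1 − rr)^i of the original deposit: Bank 1 lends 8500·0.8700 = 7395.0000, Bank 2 lends 8500·0.8700² = 6433.6500, and so on.
Summing a geometric series: total = 8500·[0.8700·(1 − 0.8700^8) / (1 − 0.8700)] ≈ 38214.4207 billion.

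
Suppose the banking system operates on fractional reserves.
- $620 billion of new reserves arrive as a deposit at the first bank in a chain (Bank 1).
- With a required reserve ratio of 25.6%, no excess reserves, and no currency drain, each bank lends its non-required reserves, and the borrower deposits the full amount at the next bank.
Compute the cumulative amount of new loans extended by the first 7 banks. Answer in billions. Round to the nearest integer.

$1575 billion

Bank i lends (1 − rr)^i of the original deposit: Bank 1 lends 620·0.7440 = 461.2800, Bank 2 lends 620·0.7440² ≈ 343.1923, and so on.
Summing a geometric series: total = 620·[0.7440·(1 − 0.7440^7) / (1 − 0.7440)] ≈ 1574.5039 billion.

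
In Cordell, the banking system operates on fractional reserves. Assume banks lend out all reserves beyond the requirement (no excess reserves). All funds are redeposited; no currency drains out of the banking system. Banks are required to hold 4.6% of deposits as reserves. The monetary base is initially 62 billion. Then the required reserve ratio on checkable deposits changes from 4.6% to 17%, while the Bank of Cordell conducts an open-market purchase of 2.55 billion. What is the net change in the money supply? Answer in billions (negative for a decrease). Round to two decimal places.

-968.12 billion

Before: m₁ = 1 / (0.046) ≈ 21.73913, MB₁ = 62, so M₁ = 21.73913 × 62 ≈ 1347.8261 billion.
After: m₂ = 1 / (0.17) ≈ 5.88235, MB₂ = 62 + 2.55 = 64.55, so M₂ = 5.88235 × 64.55 ≈ 379.7057 billion.
ΔM = M₂ − M₁ = 379.7057 − 1347.8261 = -968.1204 billion.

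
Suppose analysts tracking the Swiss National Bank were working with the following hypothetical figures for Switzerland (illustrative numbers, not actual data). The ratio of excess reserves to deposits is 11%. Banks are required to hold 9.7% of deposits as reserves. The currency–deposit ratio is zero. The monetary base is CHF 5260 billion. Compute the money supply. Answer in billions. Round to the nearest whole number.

The money multiplier is m = 1 / (rr + e) = 1 / (0.097 + 0.11) ≈ 4.83092.
So M = m × MB = 4.83092 × 5260 = 25410.6392 billion.

CHF 25411 billion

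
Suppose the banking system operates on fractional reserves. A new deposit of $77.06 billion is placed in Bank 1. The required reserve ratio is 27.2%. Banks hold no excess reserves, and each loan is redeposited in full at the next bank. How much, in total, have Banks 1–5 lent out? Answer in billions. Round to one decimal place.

Bank i lends (1 − rr)^i of the original deposit: Bank 1 lends 77.06·0.7280 ≈ 56.0997, Bank 2 lends 77.06·0.7280² ≈ 40.8406, and so on.
Summing a geometric series: total = 77.06·[0.7280·(1 − 0.7280^5) / (1 − 0.7280)] ≈ 164.0745 billion.

$164.1 billion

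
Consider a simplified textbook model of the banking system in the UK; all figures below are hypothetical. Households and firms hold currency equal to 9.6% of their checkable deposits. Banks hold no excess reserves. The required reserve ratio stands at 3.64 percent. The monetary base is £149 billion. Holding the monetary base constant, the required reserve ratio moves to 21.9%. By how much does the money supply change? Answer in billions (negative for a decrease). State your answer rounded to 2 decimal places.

-714.99 billion

Initially m₁ = (1 + 0.096) / (0.0364 + 0.096) ≈ 8.277946, so M₁ = 8.277946 × 149 ≈ 1233.414 billion.
After the change m₂ = (1 + 0.096) / (0.219 + 0.096) ≈ 3.479365, so M₂ = 3.479365 × 149 ≈ 518.4254 billion.
ΔM = M₂ − M₁ = 518.4254 − 1233.414 = -714.9886 billion.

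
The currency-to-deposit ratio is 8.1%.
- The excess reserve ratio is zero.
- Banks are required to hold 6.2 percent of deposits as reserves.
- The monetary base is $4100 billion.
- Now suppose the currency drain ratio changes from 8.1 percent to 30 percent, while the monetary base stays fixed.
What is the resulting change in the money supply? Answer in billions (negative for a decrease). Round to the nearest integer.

-16270 billion

Initially m₁ = (1 + 0.081) / (0.062 + 0.081) ≈ 7.55944, so M₁ = 7.55944 × 4100 = 30993.704 billion.
After the change m₂ = (1 + 0.3) / (0.062 + 0.3) ≈ 3.59116, so M₂ = 3.59116 × 4100 = 14723.756 billion.
ΔM = M₂ − M₁ = 14723.756 − 30993.704 = -16269.948 billion.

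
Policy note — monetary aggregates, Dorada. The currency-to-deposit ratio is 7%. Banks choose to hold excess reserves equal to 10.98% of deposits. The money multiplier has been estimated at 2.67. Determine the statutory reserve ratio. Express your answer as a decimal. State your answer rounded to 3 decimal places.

0.221

Using m = 2.67. Since m = (1 + c)/(c + rr + e), the denominator satisfies c + rr + e = (1 + c)/m = (1 + 0.07) / 2.67 ≈ 0.400749.
With c = 0.07 and e = 0.1098, the statutory reserve ratio is 0.400749 − 0.07 − 0.1098 = 0.220949.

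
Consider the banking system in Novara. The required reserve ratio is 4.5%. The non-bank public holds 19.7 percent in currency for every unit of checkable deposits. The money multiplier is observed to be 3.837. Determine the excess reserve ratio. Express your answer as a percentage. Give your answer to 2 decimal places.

7.00%

Using m = 3.837. Since m = (1 + c)/(c + rr + e), the denominator satisfies c + rr + e = (1 + c)/m = (1 + 0.197) / 3.837 ≈ 0.311962.
With c = 0.197 and rr = 0.045, the excess reserve ratio is 0.311962 − 0.197 − 0.045 = 0.069962.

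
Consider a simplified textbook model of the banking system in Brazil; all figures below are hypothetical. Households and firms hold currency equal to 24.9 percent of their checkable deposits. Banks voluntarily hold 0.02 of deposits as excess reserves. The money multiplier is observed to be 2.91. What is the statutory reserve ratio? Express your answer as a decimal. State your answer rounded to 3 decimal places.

0.160

Using m = 2.91. Since m = (1 + c)/(c + rr + e), the denominator satisfies c + rr + e = (1 + c)/m = (1 + 0.249) / 2.91 ≈ 0.429210.
With c = 0.249 and e = 0.02, the statutory reserve ratio is 0.429210 − 0.249 − 0.02 = 0.16021.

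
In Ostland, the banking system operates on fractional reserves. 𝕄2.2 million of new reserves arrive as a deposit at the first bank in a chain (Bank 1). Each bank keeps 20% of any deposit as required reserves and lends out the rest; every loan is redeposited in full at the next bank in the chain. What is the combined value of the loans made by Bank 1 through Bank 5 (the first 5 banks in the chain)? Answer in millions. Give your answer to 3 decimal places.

𝕄5.916 million

Bank i lends (1 − rr)^i of the original deposit: Bank 1 lends 2.2·0.8000 = 1.7600, Bank 2 lends 2.2·0.8000² = 1.4080, and so on.
Summing a geometric series: total = 2.2·[0.8000·(1 − 0.8000^5) / (1 − 0.8000)] ≈ 5.9164 million.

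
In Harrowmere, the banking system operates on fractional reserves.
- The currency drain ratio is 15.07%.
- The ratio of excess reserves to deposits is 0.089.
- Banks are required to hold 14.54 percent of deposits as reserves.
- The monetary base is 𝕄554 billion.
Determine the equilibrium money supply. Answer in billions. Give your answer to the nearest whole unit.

The money multiplier is m = (1 + c) / (rr + e + c) = (1 + 0.1507) / (0.1454 + 0.089 + 0.1507) ≈ 2.9881.
So M = m × MB = 2.9881 × 554 = 1655.4074 billion.

𝕄1655 billion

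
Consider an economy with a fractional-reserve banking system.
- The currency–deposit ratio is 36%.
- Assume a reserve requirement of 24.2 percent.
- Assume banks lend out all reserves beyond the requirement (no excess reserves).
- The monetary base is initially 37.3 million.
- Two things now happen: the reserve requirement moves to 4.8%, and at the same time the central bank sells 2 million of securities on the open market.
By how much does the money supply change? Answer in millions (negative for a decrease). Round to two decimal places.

Before: m₁ = (1 + 0.36) / (0.242 + 0.36) ≈ 2.25914, MB₁ = 37.3, so M₁ = 2.25914 × 37.3 ≈ 84.2659 million.
After: m₂ = (1 + 0.36) / (0.048 + 0.36) ≈ 3.33333, MB₂ = 37.3 − 2 = 35.3, so M₂ = 3.33333 × 35.3 ≈ 117.6665 million.
ΔM = M₂ − M₁ = 117.6665 − 84.2659 = 33.4006 million.

33.40 million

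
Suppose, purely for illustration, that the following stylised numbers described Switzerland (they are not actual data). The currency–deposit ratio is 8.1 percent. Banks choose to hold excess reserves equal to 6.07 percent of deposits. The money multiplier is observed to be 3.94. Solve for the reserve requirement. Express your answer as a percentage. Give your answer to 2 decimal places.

13.27%

Using m = 3.94. Since m = (1 + c)/(c + rr + e), the denominator satisfies c + rr + e = (1 + c)/m = (1 + 0.081) / 3.94 ≈ 0.274365.
With c = 0.081 and e = 0.0607, the reserve requirement is 0.274365 − 0.081 − 0.0607 = 0.132665.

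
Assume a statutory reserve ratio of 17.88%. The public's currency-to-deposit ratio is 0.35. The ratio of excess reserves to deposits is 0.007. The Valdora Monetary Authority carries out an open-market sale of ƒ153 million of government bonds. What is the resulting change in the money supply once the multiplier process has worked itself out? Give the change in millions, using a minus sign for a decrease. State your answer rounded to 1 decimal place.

The money multiplier is m = (1 + c) / (rr + e + c) = (1 + 0.35) / (0.1788 + 0.007 + 0.35) ≈ 2.51960.
The sale removes 153 million of base, so ΔM = m × ΔMB = 2.51960 × (−153) = -385.4988 million.

-385.5 million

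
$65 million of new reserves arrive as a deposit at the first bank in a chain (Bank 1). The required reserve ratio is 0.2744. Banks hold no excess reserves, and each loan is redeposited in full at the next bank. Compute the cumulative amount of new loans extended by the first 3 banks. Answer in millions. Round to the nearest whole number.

$106 million

Bank i lends (1 − rr)^i of the original deposit: Bank 1 lends 65·0.7256 = 47.1640, Bank 2 lends 65·0.7256² ≈ 34.2222, and so on.
Summing a geometric series: total = 65·[0.7256·(1 − 0.7256^3) / (1 − 0.7256)] ≈ 106.2178 million.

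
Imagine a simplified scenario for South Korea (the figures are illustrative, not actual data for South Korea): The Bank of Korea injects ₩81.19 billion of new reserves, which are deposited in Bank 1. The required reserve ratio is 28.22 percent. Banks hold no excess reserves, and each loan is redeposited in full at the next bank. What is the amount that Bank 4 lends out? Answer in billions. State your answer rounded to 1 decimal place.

Each bank lends a fraction (1 − rr) = 0.7178 of the deposit it receives, so Bank 4 receives 81.19·0.7178^3 and lends 81.19·0.7178^4 ≈ 21.5534 billion.

₩21.6 billion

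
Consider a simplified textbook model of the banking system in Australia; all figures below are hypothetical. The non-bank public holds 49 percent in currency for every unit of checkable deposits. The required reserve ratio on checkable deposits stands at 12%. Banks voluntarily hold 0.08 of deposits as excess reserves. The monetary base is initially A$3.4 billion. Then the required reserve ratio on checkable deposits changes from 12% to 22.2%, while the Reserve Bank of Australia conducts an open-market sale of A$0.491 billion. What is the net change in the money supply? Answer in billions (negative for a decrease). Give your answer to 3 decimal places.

-1.869 billion

Before: m₁ = (1 + 0.49) / (0.12 + 0.08 + 0.49) ≈ 2.15942, MB₁ = 3.4, so M₁ = 2.15942 × 3.4 ≈ 7.342 billion.
After: m₂ = (1 + 0.49) / (0.222 + 0.08 + 0.49) ≈ 1.88131, MB₂ = 3.4 − 0.491 = 2.909, so M₂ = 1.88131 × 2.909 ≈ 5.4727 billion.
ΔM = M₂ − M₁ = 5.4727 − 7.342 = -1.8693 billion.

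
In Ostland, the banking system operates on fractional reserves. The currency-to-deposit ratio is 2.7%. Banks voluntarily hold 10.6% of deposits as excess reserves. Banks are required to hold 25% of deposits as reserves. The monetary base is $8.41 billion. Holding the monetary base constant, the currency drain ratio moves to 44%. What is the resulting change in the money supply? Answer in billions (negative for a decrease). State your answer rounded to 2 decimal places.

Initially m₁ = (1 + 0.027) / (0.25 + 0.106 + 0.027) ≈ 2.6815, so M₁ = 2.6815 × 8.41 ≈ 22.5514 billion.
After the change m₂ = (1 + 0.44) / (0.25 + 0.106 + 0.44) ≈ 1.8090, so M₂ = 1.8090 × 8.41 ≈ 15.2137 billion.
ΔM = M₂ − M₁ = 15.2137 − 22.5514 = -7.3377 billion.

-7.34 billion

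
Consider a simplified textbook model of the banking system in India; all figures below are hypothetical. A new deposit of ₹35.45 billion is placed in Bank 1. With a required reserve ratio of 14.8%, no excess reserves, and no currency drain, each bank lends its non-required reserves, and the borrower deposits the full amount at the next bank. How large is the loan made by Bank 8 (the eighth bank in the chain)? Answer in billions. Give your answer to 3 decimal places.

Each bank lends a fraction (1 − rr) = 0.8520 of the deposit it receives, so Bank 8 receives 35.45·0.8520^7 and lends 35.45·0.8520^8 ≈ 9.8431 billion.

₹9.843 billion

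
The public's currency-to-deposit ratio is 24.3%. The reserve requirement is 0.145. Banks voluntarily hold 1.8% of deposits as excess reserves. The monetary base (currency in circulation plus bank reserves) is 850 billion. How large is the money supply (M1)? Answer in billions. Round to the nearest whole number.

The money multiplier is m = (1 + c) / (rr + e + c) = (1 + 0.243) / (0.145 + 0.018 + 0.243) ≈ 3.0616.
So M = m × MB = 3.0616 × 850 = 2602.36 billion.

2602 billion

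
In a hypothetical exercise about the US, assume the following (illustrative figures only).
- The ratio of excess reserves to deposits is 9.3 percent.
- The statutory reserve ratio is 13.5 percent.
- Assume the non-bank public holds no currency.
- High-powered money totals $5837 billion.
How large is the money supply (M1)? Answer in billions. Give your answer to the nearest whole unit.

The money multiplier is m = 1 / (rr + e) = 1 / (0.135 + 0.093) ≈ 4.38596.
So M = m × MB = 4.38596 × 5837 ≈ 25600.8485 billion.

$25601 billion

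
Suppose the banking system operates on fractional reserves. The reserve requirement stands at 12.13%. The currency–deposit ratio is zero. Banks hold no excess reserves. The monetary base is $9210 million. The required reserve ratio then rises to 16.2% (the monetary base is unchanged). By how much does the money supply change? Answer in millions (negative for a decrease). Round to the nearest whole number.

Initially m₁ = 1 / (0.1213) ≈ 8.24402, so M₁ = 8.24402 × 9210 = 75927.4242 million.
After the change m₂ = 1 / (0.162) ≈ 6.17284, so M₂ = 6.17284 × 9210 = 56851.8564 million.
ΔM = M₂ − M₁ = 56851.8564 − 75927.4242 = -19075.5678 million.

-19076 million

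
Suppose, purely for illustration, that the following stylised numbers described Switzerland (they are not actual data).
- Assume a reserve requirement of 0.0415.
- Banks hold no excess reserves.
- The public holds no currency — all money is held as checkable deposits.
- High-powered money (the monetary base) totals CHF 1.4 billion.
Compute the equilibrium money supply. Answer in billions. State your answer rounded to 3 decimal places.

CHF 33.735 billion

With no currency drain or excess reserves, the money multiplier is m = 1/rr = 1/0.0415 ≈ 24.09639.
Money supply M = m × MB = 24.09639 × 1.4 ≈ 33.7349 billion.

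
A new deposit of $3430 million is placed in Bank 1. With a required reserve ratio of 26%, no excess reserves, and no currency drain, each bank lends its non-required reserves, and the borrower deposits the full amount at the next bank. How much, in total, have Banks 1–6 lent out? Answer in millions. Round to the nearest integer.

Bank i lends (1 − rr)^i of the original deposit: Bank 1 lends 3430·0.7400 = 2538.2000, Bank 2 lends 3430·0.7400² = 1878.2680, and so on.
Summing a geometric series: total = 3430·[0.7400·(1 − 0.7400^6) / (1 − 0.7400)] ≈ 8159.2734 million.

$8159 million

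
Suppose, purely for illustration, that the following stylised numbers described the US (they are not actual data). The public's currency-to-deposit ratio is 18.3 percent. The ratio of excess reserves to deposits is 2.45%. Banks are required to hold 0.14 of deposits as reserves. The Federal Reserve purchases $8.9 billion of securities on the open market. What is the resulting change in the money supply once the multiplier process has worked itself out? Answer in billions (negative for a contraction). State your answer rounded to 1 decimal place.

The money multiplier is m = (1 + c) / (rr + e + c) = (1 + 0.183) / (0.14 + 0.0245 + 0.183) ≈ 3.4043.
The purchase adds 8.9 billion of base, so ΔM = m × ΔMB = 3.4043 × (+8.9) ≈ 30.2983 billion.

$30.3 billion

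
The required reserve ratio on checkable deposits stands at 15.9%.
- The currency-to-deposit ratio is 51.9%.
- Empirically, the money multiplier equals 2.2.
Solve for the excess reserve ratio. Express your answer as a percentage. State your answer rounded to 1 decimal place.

Using m = 2.2. Since m = (1 + c)/(c + rr + e), the denominator satisfies c + rr + e = (1 + c)/m = (1 + 0.519) / 2.2 ≈ 0.690455.
With c = 0.519 and rr = 0.159, the excess reserve ratio is 0.690455 − 0.519 − 0.159 = 0.012455.

1.2%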